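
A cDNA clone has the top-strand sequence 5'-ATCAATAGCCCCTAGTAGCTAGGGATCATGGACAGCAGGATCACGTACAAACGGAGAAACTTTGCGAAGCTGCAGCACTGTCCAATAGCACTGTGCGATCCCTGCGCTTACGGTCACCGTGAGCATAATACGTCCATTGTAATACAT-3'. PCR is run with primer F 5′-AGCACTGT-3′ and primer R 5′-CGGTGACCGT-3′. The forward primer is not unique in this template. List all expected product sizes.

46 bp, 33 bp

The forward primer AGCACTGT matches the top strand at positions 74–81, 87–94.
The reverse primer's reverse complement is ACGGTCACCG, matching at positions 110–119.
Each forward site pairs with the reverse site to give a product ending at position 119: sizes 46, 33 bp.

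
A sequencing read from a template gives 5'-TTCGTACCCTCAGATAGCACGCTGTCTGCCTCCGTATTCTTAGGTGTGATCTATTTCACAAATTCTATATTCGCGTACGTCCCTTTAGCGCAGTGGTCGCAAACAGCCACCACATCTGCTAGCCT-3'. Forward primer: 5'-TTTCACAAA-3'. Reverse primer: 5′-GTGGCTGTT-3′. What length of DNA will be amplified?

57 bp

The forward primer matches the template at positions 54–62.
Taking the reverse complement of GTGGCTGTT gives AACAGCCAC, found at positions 102–110 on the template; the primer anneals here to the top strand with its 3' end pointing upstream.
Amplicon spans positions 54–110: 57 bp.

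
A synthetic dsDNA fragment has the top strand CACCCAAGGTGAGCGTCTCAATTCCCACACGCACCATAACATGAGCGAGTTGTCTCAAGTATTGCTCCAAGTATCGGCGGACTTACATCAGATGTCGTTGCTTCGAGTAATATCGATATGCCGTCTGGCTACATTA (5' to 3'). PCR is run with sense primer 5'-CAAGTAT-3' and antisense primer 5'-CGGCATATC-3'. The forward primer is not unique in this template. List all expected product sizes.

The forward primer CAAGTAT matches the top strand at positions 56–62, 68–74.
The reverse primer's reverse complement is GATATGCCG, matching at positions 115–123.
Each forward site pairs with the reverse site to give a product ending at position 123: sizes 68, 56 bp.

68 bp, 56 bp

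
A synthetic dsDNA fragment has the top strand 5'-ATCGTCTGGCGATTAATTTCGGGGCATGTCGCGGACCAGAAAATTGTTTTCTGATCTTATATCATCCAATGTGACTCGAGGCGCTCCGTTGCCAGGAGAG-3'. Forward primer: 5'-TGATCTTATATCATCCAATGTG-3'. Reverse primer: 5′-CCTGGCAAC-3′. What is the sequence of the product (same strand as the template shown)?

The forward primer matches the template at positions 52–73.
Reverse complement of the reverse primer: GTTGCCAGG. This occurs on the top strand at positions 88–96.
The product is the template from position 52 through 96 (45 bp).

5'-TGATCTTATATCATCCAATGTGACTCGAGGCGCTCCGTTGCCAGG-3'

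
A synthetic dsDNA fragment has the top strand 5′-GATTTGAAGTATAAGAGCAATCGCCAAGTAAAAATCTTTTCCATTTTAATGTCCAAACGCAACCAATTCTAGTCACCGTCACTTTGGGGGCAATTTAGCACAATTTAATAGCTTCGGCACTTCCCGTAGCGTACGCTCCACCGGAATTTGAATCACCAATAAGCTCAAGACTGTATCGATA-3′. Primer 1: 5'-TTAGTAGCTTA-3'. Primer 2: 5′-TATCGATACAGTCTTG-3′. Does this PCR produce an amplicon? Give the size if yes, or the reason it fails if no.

No product — primer 1 has no binding site in the template.

Primer 1 (TTAGTAGCTTA) does not match the top strand, and its reverse complement TAAGCTACTAA does not match either.
With no annealing site for primer 1, no amplification occurs.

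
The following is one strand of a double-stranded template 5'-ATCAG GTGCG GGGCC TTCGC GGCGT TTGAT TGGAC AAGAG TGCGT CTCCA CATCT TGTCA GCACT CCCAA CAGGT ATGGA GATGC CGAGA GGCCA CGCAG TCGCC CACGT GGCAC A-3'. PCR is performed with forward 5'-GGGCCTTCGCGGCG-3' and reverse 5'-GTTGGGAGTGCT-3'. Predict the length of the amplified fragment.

61 bp

The forward primer matches the template at positions 11–24.
The reverse primer's reverse complement is AGCACTCCCAAC, which matches the template at positions 60–71.
Amplicon spans positions 11–71: 61 bp.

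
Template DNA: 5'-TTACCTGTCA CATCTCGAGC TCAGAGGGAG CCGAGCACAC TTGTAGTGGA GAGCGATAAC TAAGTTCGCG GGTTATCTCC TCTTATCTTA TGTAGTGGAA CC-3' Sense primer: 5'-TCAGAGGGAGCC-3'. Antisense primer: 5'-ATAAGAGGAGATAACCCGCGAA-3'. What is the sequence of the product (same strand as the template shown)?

Scanning the template, TCAGAGGGAGCC occurs at positions 21–32; this primer anneals to the bottom strand there with its 3' end pointing downstream.
Taking the reverse complement of ATAAGAGGAGATAACCCGCGAA gives TTCGCGGGTTATCTCCTCTTAT, found at positions 65–86 on the template; the primer anneals here to the top strand with its 3' end pointing upstream.
The product is the template from position 21 through 86 (66 bp).

5'-TCAGAGGGAGCCGAGCACACTTGTAGTGGAGAGCGATAACTAAGTTCGCGGGTTATCTCCTCTTAT-3'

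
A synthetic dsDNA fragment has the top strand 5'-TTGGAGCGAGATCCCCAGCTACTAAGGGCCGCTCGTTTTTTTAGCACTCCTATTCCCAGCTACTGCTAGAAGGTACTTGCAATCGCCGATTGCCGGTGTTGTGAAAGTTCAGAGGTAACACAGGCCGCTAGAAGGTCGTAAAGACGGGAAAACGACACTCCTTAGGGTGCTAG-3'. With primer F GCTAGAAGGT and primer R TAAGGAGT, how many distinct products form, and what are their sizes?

The forward primer GCTAGAAGGT matches the top strand at positions 65–74, 127–136.
The reverse primer's reverse complement is ACTCCTTA, matching at positions 157–164.
Each forward site pairs with the reverse site to give a product ending at position 164: sizes 100, 38 bp.

Two products: 100 bp, 38 bp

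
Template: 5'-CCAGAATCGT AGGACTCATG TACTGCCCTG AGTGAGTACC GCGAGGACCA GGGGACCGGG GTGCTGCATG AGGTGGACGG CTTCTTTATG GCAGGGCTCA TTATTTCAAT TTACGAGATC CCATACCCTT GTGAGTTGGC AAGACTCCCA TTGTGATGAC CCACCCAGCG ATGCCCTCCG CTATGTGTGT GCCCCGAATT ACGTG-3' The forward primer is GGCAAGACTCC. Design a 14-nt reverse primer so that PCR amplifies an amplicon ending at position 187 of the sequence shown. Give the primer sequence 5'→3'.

The forward primer binds at positions 138–148; the product's 3' end on the top strand is position 187.
The reverse primer anneals to the top strand over positions 174–187, i.e. to CCCTCCGCTATGTG.
Its sequence written 5'→3' is the reverse complement: CACATAGCGGAGGG.

5'-CACATAGCGGAGGG-3'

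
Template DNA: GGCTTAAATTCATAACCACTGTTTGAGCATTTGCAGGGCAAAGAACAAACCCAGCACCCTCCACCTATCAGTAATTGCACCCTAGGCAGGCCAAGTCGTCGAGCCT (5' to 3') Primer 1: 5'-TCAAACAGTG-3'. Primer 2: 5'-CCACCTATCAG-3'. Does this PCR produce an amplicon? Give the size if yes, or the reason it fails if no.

No product — the primers' 3' ends point away from each other.

Primer 1 (TCAAACAGTG) has reverse complement CACTGTTTGA, which matches the top strand at positions 17–26; primer 1 anneals to the top strand there with its 3' end pointing upstream toward position 17.
Primer 2 (CCACCTATCAG) matches the top strand directly at positions 61–71; it anneals to the bottom strand with its 3' end pointing downstream toward position 71.
The 3' ends diverge (primer 1 extends toward position 1, primer 2 toward position 106), so the primers never converge on a shared product.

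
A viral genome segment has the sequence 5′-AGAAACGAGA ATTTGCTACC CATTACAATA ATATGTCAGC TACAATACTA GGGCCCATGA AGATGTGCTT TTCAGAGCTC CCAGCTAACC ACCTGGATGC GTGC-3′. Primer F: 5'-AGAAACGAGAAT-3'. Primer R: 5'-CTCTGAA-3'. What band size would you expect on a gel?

77 bp

The forward primer matches the template at positions 1–12.
Reverse complement of the reverse primer: TTCAGAG. This occurs on the top strand at positions 71–77.
Amplicon spans positions 1–77: 77 bp.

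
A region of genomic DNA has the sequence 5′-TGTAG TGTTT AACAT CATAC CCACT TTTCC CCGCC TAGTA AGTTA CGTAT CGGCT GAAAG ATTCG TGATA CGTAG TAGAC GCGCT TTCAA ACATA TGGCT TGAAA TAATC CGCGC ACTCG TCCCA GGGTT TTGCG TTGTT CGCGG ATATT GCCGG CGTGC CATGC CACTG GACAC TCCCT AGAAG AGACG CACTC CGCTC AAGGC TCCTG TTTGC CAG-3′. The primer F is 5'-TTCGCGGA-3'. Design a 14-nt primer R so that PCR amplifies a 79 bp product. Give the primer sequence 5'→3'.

5'-TGGCAAACAGGAGC-3'

The forward primer binds at positions 139–146, so a 79 bp product ends at position 139 + 79 − 1 = 217.
The reverse primer anneals to the top strand over positions 204–217, i.e. to GCTCCTGTTTGCCA.
Its sequence written 5'→3' is the reverse complement: TGGCAAACAGGAGC.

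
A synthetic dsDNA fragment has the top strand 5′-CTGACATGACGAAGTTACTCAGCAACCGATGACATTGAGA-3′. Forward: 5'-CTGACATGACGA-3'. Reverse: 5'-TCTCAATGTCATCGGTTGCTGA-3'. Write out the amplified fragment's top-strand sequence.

5'-CTGACATGACGAAGTTACTCAGCAACCGATGACATTGAGA-3'

Forward primer CTGACATGACGA is found on the top strand at positions 1–12.
Taking the reverse complement of TCTCAATGTCATCGGTTGCTGA gives TCAGCAACCGATGACATTGAGA, found at positions 19–40 on the template; the primer anneals here to the top strand with its 3' end pointing upstream.
The product is the template from position 1 through 40 (40 bp).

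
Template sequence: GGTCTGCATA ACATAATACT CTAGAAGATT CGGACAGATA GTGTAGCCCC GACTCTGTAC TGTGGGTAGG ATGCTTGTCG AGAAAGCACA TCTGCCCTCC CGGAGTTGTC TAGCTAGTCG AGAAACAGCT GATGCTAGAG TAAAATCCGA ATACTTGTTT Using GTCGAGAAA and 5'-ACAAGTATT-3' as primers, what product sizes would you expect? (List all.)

The forward primer GTCGAGAAA matches the top strand at positions 77–85, 117–125.
The reverse primer's reverse complement is AATACTTGT, matching at positions 150–158.
Each forward site pairs with the reverse site to give a product ending at position 158: sizes 82, 42 bp.

82 bp, 42 bp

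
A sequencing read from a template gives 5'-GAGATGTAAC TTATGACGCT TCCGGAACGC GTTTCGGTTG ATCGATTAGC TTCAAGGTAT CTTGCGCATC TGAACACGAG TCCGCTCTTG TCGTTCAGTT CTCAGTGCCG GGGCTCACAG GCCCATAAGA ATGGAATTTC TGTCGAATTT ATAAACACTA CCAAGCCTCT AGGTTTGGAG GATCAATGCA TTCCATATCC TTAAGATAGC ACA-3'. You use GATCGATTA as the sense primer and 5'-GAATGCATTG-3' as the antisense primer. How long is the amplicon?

Scanning the template, GATCGATTA occurs at positions 40–48; this primer anneals to the bottom strand there with its 3' end pointing downstream.
Taking the reverse complement of GAATGCATTG gives CAATGCATTC, found at positions 184–193 on the template; the primer anneals here to the top strand with its 3' end pointing upstream.
Product length = (reverse-primer end) − (forward-primer start) + 1 = 193 − 40 + 1 = 154 bp.

154 bp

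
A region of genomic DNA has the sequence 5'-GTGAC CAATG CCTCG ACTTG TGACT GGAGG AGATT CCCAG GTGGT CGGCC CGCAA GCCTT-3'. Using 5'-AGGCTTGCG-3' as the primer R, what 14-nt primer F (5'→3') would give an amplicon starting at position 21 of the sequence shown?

5'-TGACTGGAGGAGAT-3'

The reverse primer's reverse complement CGCAAGCCT matches the template at positions 51–59; the product starts at position 21.
The forward primer is identical to the top strand over positions 21–34: TGACTGGAGGAGAT.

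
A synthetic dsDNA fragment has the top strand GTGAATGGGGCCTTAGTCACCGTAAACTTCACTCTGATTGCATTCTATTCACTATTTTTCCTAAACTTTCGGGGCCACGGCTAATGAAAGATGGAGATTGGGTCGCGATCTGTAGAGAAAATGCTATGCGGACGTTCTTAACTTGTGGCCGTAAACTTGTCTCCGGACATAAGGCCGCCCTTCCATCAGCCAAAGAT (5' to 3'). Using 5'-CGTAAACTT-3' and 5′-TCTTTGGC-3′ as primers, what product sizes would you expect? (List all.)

176 bp, 47 bp

The forward primer CGTAAACTT matches the top strand at positions 21–29, 150–158.
The reverse primer's reverse complement is GCCAAAGA, matching at positions 189–196.
Each forward site pairs with the reverse site to give a product ending at position 196: sizes 176, 47 bp.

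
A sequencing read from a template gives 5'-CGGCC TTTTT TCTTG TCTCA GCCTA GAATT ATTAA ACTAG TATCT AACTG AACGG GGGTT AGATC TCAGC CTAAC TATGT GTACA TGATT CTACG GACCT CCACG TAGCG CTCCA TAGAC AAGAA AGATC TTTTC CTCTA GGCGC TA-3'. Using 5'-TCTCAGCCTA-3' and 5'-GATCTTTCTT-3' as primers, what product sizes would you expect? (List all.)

115 bp, 67 bp

The forward primer TCTCAGCCTA matches the top strand at positions 16–25, 64–73.
The reverse primer's reverse complement is AAGAAAGATC, matching at positions 121–130.
Each forward site pairs with the reverse site to give a product ending at position 130: sizes 115, 67 bp.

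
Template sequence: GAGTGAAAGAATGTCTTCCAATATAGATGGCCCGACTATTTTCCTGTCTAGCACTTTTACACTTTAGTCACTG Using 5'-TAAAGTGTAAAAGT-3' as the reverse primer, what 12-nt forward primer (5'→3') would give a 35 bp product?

5'-CCGACTATTTTC-3'

The reverse primer's reverse complement ACTTTTACACTTTA matches the template at positions 53–66, so the product ends at position 66.
A 35 bp product then starts at position 66 − 35 + 1 = 32.
The forward primer is identical to the top strand there: CCGACTATTTTC.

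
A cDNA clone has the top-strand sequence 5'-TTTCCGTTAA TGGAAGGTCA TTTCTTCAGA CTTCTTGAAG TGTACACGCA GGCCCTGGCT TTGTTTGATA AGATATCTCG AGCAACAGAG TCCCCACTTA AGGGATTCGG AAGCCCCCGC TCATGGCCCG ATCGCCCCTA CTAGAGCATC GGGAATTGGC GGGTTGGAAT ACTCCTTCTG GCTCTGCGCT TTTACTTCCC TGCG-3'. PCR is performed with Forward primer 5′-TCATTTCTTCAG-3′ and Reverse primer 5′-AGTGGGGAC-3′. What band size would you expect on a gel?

Scanning the template, TCATTTCTTCAG occurs at positions 18–29; this primer anneals to the bottom strand there with its 3' end pointing downstream.
Taking the reverse complement of AGTGGGGAC gives GTCCCCACT, found at positions 90–98 on the template; the primer anneals here to the top strand with its 3' end pointing upstream.
The product runs from position 18 to position 98, so its length is 98 − 18 + 1 = 81 bp.

81 bp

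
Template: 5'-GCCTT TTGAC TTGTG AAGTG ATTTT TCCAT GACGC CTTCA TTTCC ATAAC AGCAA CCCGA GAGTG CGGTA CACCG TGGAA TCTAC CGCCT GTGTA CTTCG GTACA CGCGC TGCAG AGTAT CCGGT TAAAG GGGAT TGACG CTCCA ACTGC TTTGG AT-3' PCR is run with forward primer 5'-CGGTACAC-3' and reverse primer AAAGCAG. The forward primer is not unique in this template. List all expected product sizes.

The forward primer CGGTACAC matches the top strand at positions 66–73, 99–106.
The reverse primer's reverse complement is CTGCTTT, matching at positions 147–153.
Each forward site pairs with the reverse site to give a product ending at position 153: sizes 88, 55 bp.

88 bp, 55 bp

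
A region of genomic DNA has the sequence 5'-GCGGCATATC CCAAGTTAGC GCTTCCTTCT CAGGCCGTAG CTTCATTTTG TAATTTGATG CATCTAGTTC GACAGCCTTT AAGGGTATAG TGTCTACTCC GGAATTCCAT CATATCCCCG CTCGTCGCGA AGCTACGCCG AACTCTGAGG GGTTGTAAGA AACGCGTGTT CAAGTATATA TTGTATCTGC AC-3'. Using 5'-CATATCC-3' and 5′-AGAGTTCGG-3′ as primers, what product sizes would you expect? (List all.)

The forward primer CATATCC matches the top strand at positions 5–11, 111–117.
The reverse primer's reverse complement is CCGAACTCT, matching at positions 138–146.
Each forward site pairs with the reverse site to give a product ending at position 146: sizes 142, 36 bp.

142 bp, 36 bp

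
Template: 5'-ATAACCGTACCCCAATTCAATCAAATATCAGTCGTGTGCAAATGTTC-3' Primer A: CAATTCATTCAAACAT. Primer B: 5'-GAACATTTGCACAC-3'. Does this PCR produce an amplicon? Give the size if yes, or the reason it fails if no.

No product — primer A has no binding site in the template.

Primer A (CAATTCATTCAAACAT) does not match the top strand, and its reverse complement ATGTTTGAATGAATTG does not match either.
With no annealing site for primer A, no amplification occurs.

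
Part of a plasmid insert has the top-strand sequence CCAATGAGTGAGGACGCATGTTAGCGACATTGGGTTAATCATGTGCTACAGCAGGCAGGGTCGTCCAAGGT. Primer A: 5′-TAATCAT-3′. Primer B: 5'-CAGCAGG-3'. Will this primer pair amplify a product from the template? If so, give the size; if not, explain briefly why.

Primer A (TAATCAT) matches the top strand at positions 36–42 (3' end points downstream).
Primer B (CAGCAGG) also matches the top strand directly, at positions 49–55 — its reverse complement CCTGCTG is not present.
Both primers anneal to the bottom strand with 3' ends pointing the same way, so neither can prime synthesis back toward the other.

No product — both primers anneal to the same strand and extend in the same direction.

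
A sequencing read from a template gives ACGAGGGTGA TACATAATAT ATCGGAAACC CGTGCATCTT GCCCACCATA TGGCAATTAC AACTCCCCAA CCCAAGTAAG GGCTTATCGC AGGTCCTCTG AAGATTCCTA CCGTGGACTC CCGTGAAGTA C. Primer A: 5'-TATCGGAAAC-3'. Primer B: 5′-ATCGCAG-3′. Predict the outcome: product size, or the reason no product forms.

Primer A (TATCGGAAAC) matches the top strand at positions 20–29 (3' end points downstream).
Primer B (ATCGCAG) also matches the top strand directly, at positions 86–92 — its reverse complement CTGCGAT is not present.
Both primers anneal to the bottom strand with 3' ends pointing the same way, so neither can prime synthesis back toward the other.

No product — both primers anneal to the same strand and extend in the same direction.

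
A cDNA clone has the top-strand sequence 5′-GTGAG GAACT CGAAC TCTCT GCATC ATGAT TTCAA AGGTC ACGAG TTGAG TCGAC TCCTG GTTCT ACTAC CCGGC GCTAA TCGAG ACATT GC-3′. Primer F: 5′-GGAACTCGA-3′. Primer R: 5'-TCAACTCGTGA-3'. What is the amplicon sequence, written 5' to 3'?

5'-GGAACTCGAACTCTCTGCATCATGATTTCAAAGGTCACGAGTTGA-3'

The forward primer matches the template at positions 5–13.
Taking the reverse complement of TCAACTCGTGA gives TCACGAGTTGA, found at positions 39–49 on the template; the primer anneals here to the top strand with its 3' end pointing upstream.
The product is the template from position 5 through 49 (45 bp).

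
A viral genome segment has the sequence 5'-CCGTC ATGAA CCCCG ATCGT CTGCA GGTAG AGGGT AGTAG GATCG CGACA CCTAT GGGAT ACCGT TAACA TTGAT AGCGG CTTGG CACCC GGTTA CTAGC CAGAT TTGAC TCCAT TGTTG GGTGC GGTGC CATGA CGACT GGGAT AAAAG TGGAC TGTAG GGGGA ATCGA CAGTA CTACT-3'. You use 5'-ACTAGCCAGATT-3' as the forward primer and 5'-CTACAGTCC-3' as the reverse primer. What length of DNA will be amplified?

Forward primer ACTAGCCAGATT is found on the top strand at positions 95–106.
Taking the reverse complement of CTACAGTCC gives GGACTGTAG, found at positions 152–160 on the template; the primer anneals here to the top strand with its 3' end pointing upstream.
Amplicon spans positions 95–160: 66 bp.

66 bp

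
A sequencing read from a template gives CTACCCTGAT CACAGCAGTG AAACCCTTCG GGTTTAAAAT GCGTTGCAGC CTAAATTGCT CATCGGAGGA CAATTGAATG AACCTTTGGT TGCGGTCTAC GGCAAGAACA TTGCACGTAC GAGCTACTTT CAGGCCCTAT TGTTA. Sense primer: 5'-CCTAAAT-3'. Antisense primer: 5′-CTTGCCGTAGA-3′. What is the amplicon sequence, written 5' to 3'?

Scanning the template, CCTAAAT occurs at positions 50–56; this primer anneals to the bottom strand there with its 3' end pointing downstream.
The reverse primer's reverse complement is TCTACGGCAAG, which matches the template at positions 96–106.
The product is the template from position 50 through 106 (57 bp).

5'-CCTAAATTGCTCATCGGAGGACAATTGAATGAACCTTTGGTTGCGGTCTACGGCAAG-3'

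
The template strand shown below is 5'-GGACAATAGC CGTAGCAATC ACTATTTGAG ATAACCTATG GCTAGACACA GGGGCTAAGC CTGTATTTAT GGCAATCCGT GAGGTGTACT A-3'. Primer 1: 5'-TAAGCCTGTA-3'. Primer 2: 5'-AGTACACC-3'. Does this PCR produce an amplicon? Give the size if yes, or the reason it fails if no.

Primer 1 (TAAGCCTGTA) matches the top strand at positions 56–65; it acts as a forward primer.
Primer 2's reverse complement is GGTGTACT, matching the top strand at positions 83–90; it acts as a reverse primer.
The 3' ends face each other across positions 56–90, giving a 35 bp product.

Yes — a 35 bp product.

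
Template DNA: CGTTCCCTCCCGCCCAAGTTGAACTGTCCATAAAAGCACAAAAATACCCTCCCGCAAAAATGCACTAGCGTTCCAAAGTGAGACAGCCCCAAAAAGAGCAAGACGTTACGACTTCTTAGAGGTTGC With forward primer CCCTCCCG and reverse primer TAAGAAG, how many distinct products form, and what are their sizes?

The forward primer CCCTCCCG matches the top strand at positions 5–12, 47–54.
The reverse primer's reverse complement is CTTCTTA, matching at positions 112–118.
Each forward site pairs with the reverse site to give a product ending at position 118: sizes 114, 72 bp.

Two products: 114 bp, 72 bp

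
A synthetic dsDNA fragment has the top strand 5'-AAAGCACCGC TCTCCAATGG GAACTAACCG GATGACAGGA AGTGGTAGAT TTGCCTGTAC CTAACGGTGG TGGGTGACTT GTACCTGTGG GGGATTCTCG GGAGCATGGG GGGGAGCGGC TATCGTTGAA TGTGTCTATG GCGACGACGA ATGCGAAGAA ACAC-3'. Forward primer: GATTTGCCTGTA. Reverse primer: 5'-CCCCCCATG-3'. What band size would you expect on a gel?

The forward primer matches the template at positions 48–59.
Taking the reverse complement of CCCCCCATG gives CATGGGGGG, found at positions 105–113 on the template; the primer anneals here to the top strand with its 3' end pointing upstream.
The product runs from position 48 to position 113, so its length is 113 − 48 + 1 = 66 bp.

66 bp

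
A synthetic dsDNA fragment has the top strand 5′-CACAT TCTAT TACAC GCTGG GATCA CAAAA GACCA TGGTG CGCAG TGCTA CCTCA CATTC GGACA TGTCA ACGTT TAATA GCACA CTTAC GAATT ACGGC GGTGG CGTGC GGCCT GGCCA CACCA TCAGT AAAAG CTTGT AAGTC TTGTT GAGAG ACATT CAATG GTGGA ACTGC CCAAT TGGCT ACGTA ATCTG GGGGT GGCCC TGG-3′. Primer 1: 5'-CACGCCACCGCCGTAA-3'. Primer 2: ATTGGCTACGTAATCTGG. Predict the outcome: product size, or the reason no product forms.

Primer 1 (CACGCCACCGCCGTAA) has reverse complement TTACGGCGGTGGCGTG, which matches the top strand at positions 94–109; primer 1 anneals to the top strand there with its 3' end pointing upstream toward position 94.
Primer 2 (ATTGGCTACGTAATCTGG) matches the top strand directly at positions 179–196; it anneals to the bottom strand with its 3' end pointing downstream toward position 196.
The 3' ends diverge (primer 1 extends toward position 1, primer 2 toward position 208), so the primers never converge on a shared product.

No product — the primers' 3' ends point away from each other.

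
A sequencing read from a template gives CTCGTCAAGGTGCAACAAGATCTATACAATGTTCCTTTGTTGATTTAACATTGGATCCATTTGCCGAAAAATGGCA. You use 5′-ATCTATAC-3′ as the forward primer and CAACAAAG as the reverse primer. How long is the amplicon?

23 bp

Scanning the template, ATCTATAC occurs at positions 20–27; this primer anneals to the bottom strand there with its 3' end pointing downstream.
Reverse complement of the reverse primer: CTTTGTTG. This occurs on the top strand at positions 35–42.
Product length = (reverse-primer end) − (forward-primer start) + 1 = 42 − 20 + 1 = 23 bp.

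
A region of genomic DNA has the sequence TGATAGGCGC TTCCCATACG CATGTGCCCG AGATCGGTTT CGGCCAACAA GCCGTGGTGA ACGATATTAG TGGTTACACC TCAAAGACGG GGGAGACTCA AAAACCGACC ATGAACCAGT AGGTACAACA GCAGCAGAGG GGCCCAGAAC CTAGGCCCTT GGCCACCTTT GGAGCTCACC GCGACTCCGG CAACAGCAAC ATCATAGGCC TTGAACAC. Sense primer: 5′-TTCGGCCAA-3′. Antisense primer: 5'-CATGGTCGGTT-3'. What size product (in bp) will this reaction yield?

The forward primer matches the template at positions 39–47.
The reverse primer's reverse complement is AACCGACCATG, which matches the template at positions 103–113.
Amplicon spans positions 39–113: 75 bp.

75 bp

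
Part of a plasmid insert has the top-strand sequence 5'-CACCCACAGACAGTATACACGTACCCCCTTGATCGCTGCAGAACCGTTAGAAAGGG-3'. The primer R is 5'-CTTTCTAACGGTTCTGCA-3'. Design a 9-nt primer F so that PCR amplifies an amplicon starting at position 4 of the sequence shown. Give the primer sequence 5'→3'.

5'-CCACAGACA-3'

The reverse primer's reverse complement TGCAGAACCGTTAGAAAG matches the template at positions 37–54; the product starts at position 4.
The forward primer is identical to the top strand over positions 4–12: CCACAGACA.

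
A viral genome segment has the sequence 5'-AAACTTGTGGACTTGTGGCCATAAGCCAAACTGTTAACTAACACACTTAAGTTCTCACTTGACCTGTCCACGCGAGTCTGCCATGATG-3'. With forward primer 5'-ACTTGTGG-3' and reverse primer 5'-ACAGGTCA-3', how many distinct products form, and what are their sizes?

The forward primer ACTTGTGG matches the top strand at positions 3–10, 11–18.
The reverse primer's reverse complement is TGACCTGT, matching at positions 60–67.
Each forward site pairs with the reverse site to give a product ending at position 67: sizes 65, 57 bp.

Two products: 65 bp, 57 bp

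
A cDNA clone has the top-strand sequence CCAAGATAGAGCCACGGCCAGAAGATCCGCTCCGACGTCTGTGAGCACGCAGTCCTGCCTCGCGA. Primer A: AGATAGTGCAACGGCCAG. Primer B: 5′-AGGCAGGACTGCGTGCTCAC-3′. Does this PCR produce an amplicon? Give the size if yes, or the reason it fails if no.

No product — primer A has no binding site in the template.

Primer A (AGATAGTGCAACGGCCAG) does not match the top strand, and its reverse complement CTGGCCGTTGCACTATCT does not match either.
With no annealing site for primer A, no amplification occurs.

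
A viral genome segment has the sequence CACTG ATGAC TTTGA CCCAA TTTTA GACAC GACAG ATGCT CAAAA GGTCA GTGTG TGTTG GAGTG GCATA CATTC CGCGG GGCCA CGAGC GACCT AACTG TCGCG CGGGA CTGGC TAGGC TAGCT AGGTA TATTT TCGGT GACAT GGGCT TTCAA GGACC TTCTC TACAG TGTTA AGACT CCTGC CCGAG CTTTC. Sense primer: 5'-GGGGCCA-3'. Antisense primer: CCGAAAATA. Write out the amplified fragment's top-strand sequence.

5'-GGGGCCACGAGCGACCTAACTGTCGCGCGGGACTGGCTAGGCTAGCTAGGTATATTTTCGG-3'

The forward primer matches the template at positions 79–85.
Reverse complement of the reverse primer: TATTTTCGG. This occurs on the top strand at positions 131–139.
The product is the template from position 79 through 139 (61 bp).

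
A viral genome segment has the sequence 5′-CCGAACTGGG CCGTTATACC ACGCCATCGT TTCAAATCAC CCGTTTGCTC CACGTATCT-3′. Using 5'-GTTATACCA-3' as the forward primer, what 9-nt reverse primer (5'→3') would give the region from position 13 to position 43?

The product's 3' end on the top strand is position 43.
The reverse primer anneals to the top strand over positions 35–43, i.e. to AATCACCCG.
Its sequence written 5'→3' is the reverse complement: CGGGTGATT.

5'-CGGGTGATT-3'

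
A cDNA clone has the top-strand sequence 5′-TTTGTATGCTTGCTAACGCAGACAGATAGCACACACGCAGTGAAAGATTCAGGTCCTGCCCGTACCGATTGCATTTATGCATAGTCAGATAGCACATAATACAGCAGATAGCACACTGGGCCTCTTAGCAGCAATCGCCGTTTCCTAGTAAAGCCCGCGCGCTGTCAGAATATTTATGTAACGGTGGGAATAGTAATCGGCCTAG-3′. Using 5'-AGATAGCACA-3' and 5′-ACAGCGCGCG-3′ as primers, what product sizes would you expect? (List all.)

142 bp, 79 bp, 60 bp

The forward primer AGATAGCACA matches the top strand at positions 24–33, 87–96, 106–115.
The reverse primer's reverse complement is CGCGCGCTGT, matching at positions 156–165.
Each forward site pairs with the reverse site to give a product ending at position 165: sizes 142, 79, 60 bp.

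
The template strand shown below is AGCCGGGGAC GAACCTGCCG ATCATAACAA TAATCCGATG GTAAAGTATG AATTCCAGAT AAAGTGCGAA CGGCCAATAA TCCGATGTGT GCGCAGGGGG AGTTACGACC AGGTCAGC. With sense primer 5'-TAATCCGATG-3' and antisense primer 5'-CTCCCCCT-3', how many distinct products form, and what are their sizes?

Two products: 72 bp, 25 bp

The forward primer TAATCCGATG matches the top strand at positions 31–40, 78–87.
The reverse primer's reverse complement is AGGGGGAG, matching at positions 95–102.
Each forward site pairs with the reverse site to give a product ending at position 102: sizes 72, 25 bp.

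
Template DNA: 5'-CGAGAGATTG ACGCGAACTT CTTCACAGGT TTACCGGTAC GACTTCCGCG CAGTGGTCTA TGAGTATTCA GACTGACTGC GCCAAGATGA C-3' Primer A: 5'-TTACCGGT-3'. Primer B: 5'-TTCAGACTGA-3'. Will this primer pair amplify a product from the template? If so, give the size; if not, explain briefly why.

No product — both primers anneal to the same strand and extend in the same direction.

Primer A (TTACCGGT) matches the top strand at positions 31–38 (3' end points downstream).
Primer B (TTCAGACTGA) also matches the top strand directly, at positions 67–76 — its reverse complement TCAGTCTGAA is not present.
Both primers anneal to the bottom strand with 3' ends pointing the same way, so neither can prime synthesis back toward the other.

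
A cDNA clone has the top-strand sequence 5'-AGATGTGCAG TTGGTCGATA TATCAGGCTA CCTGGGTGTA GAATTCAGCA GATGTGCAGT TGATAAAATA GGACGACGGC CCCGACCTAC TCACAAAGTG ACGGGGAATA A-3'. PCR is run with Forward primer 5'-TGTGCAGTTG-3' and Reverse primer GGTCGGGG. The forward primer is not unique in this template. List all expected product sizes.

84 bp, 35 bp

The forward primer TGTGCAGTTG matches the top strand at positions 4–13, 53–62.
The reverse primer's reverse complement is CCCCGACC, matching at positions 80–87.
Each forward site pairs with the reverse site to give a product ending at position 87: sizes 84, 35 bp.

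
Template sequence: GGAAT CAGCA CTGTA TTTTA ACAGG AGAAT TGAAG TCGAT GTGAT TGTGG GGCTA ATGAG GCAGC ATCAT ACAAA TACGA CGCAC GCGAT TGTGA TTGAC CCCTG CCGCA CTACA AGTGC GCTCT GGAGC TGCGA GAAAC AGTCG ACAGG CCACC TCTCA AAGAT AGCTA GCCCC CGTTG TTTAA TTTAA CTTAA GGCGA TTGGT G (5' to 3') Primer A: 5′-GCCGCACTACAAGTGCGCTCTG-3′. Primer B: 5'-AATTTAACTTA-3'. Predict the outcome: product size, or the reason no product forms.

Primer A (GCCGCACTACAAGTGCGCTCTG) matches the top strand at positions 105–126 (3' end points downstream).
Primer B (AATTTAACTTA) also matches the top strand directly, at positions 184–194 — its reverse complement TAAGTTAAATT is not present.
Both primers anneal to the bottom strand with 3' ends pointing the same way, so neither can prime synthesis back toward the other.

No product — both primers anneal to the same strand and extend in the same direction.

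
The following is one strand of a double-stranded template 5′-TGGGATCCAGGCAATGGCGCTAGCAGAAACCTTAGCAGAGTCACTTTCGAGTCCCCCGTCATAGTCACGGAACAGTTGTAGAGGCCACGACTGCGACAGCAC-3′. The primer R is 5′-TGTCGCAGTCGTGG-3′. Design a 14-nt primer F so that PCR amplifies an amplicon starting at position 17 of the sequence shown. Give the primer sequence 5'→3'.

5'-GCGCTAGCAGAAAC-3'

The reverse primer's reverse complement CCACGACTGCGACA matches the template at positions 85–98; the product starts at position 17.
The forward primer is identical to the top strand over positions 17–30: GCGCTAGCAGAAAC.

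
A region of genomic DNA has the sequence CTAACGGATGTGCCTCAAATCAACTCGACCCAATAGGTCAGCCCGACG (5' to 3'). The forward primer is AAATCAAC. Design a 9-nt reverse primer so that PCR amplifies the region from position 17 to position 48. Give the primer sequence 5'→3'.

The product's 3' end on the top strand is position 48.
The reverse primer anneals to the top strand over positions 40–48, i.e. to AGCCCGACG.
Its sequence written 5'→3' is the reverse complement: CGTCGGGCT.

5'-CGTCGGGCT-3'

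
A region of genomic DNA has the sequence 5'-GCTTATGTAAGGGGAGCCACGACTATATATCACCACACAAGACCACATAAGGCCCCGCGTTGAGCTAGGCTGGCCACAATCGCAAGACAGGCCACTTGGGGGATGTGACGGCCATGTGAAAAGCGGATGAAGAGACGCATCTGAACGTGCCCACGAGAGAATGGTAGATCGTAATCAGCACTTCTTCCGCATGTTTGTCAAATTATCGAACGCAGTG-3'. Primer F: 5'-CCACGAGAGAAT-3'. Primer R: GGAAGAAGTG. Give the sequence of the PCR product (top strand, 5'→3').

5'-CCACGAGAGAATGGTAGATCGTAATCAGCACTTCTTCC-3'

Scanning the template, CCACGAGAGAAT occurs at positions 151–162; this primer anneals to the bottom strand there with its 3' end pointing downstream.
The reverse primer's reverse complement is CACTTCTTCC, which matches the template at positions 179–188.
The product is the template from position 151 through 188 (38 bp).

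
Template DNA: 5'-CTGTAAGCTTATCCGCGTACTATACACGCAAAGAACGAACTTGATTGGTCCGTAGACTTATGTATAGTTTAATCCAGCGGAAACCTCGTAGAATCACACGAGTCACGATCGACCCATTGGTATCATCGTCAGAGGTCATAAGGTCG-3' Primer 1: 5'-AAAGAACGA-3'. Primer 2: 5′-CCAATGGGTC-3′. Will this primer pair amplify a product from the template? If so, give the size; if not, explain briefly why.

Primer 1 (AAAGAACGA) matches the top strand at positions 30–38; it acts as a forward primer.
Primer 2's reverse complement is GACCCATTGG, matching the top strand at positions 111–120; it acts as a reverse primer.
The 3' ends face each other across positions 30–120, giving a 91 bp product.

Yes — a 91 bp product.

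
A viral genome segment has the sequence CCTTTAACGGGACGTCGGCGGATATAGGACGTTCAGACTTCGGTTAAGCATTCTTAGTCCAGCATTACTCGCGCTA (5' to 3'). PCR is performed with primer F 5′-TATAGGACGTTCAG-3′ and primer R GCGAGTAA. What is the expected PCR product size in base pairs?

50 bp

Forward primer TATAGGACGTTCAG is found on the top strand at positions 23–36.
The reverse primer's reverse complement is TTACTCGC, which matches the template at positions 65–72.
Product length = (reverse-primer end) − (forward-primer start) + 1 = 72 − 23 + 1 = 50 bp.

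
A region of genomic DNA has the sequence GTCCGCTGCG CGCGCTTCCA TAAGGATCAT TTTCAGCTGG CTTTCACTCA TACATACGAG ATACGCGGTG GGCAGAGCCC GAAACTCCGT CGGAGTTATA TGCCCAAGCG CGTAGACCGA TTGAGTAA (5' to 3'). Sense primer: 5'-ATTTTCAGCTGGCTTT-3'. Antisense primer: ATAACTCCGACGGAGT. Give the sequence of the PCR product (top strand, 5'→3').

Scanning the template, ATTTTCAGCTGGCTTT occurs at positions 29–44; this primer anneals to the bottom strand there with its 3' end pointing downstream.
Reverse complement of the reverse primer: ACTCCGTCGGAGTTAT. This occurs on the top strand at positions 84–99.
The product is the template from position 29 through 99 (71 bp).

5'-ATTTTCAGCTGGCTTTCACTCATACATACGAGATACGCGGTGGGCAGAGCCCGAAACTCCGTCGGAGTTAT-3'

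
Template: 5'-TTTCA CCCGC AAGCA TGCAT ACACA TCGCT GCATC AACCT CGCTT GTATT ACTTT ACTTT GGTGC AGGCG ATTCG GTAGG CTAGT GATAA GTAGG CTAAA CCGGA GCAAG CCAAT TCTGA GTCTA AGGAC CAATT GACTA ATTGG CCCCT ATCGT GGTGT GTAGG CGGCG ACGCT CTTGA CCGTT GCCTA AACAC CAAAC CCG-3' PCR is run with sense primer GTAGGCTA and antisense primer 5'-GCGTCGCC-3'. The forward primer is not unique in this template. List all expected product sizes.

99 bp, 84 bp

The forward primer GTAGGCTA matches the top strand at positions 76–83, 91–98.
The reverse primer's reverse complement is GGCGACGC, matching at positions 167–174.
Each forward site pairs with the reverse site to give a product ending at position 174: sizes 99, 84 bp.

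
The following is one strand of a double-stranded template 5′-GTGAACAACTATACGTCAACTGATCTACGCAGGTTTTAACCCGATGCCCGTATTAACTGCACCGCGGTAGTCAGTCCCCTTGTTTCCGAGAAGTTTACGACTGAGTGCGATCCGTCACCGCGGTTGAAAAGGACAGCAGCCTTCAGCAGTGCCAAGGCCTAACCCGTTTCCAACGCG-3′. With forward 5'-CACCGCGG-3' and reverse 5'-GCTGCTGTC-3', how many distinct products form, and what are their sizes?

Two products: 81 bp, 25 bp

The forward primer CACCGCGG matches the top strand at positions 60–67, 116–123.
The reverse primer's reverse complement is GACAGCAGC, matching at positions 132–140.
Each forward site pairs with the reverse site to give a product ending at position 140: sizes 81, 25 bp.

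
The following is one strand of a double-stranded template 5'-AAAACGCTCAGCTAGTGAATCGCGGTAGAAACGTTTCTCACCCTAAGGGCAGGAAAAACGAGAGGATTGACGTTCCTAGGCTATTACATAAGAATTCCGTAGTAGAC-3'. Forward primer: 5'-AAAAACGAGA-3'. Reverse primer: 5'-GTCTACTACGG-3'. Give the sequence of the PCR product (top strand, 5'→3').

5'-AAAAACGAGAGGATTGACGTTCCTAGGCTATTACATAAGAATTCCGTAGTAGAC-3'

Scanning the template, AAAAACGAGA occurs at positions 54–63; this primer anneals to the bottom strand there with its 3' end pointing downstream.
Taking the reverse complement of GTCTACTACGG gives CCGTAGTAGAC, found at positions 97–107 on the template; the primer anneals here to the top strand with its 3' end pointing upstream.
The product is the template from position 54 through 107 (54 bp).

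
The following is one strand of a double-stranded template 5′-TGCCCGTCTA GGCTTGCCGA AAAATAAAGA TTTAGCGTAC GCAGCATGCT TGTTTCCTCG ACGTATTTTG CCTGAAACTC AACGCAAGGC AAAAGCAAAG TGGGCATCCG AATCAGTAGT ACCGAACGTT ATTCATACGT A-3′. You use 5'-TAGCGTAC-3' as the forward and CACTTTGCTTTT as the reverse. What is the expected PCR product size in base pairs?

70 bp

Scanning the template, TAGCGTAC occurs at positions 33–40; this primer anneals to the bottom strand there with its 3' end pointing downstream.
The reverse primer's reverse complement is AAAAGCAAAGTG, which matches the template at positions 91–102.
Product length = (reverse-primer end) − (forward-primer start) + 1 = 102 − 33 + 1 = 70 bp.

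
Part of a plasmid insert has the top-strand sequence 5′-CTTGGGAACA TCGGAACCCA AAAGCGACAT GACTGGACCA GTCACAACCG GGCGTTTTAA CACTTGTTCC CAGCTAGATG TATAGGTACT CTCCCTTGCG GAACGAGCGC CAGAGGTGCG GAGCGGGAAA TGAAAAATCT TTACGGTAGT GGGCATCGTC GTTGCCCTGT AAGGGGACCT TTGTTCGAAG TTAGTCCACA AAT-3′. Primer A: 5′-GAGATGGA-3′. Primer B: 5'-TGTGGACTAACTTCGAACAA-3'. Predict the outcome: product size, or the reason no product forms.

No product — primer A has no binding site in the template.

Primer A (GAGATGGA) does not match the top strand, and its reverse complement TCCATCTC does not match either.
With no annealing site for primer A, no amplification occurs.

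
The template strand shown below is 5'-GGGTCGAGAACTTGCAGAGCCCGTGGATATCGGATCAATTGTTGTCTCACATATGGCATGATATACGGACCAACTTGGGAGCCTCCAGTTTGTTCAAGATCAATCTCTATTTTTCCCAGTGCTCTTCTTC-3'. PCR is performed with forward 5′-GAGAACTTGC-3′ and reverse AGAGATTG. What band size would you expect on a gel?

103 bp

The forward primer matches the template at positions 6–15.
Reverse complement of the reverse primer: CAATCTCT. This occurs on the top strand at positions 101–108.
Amplicon spans positions 6–108: 103 bp.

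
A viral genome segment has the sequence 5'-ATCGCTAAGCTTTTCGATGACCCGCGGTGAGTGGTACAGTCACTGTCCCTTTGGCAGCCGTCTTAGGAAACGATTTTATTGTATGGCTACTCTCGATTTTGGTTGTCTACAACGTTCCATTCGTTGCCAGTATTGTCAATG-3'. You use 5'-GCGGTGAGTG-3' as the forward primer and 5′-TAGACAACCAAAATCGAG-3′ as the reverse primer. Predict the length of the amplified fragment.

The forward primer matches the template at positions 24–33.
Taking the reverse complement of TAGACAACCAAAATCGAG gives CTCGATTTTGGTTGTCTA, found at positions 92–109 on the template; the primer anneals here to the top strand with its 3' end pointing upstream.
The product runs from position 24 to position 109, so its length is 109 − 24 + 1 = 86 bp.

86 bp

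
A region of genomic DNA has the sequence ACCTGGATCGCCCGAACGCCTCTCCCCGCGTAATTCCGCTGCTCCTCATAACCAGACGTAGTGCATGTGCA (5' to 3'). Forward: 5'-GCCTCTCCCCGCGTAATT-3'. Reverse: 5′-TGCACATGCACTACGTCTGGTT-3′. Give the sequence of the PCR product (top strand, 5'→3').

5'-GCCTCTCCCCGCGTAATTCCGCTGCTCCTCATAACCAGACGTAGTGCATGTGCA-3'

Forward primer GCCTCTCCCCGCGTAATT is found on the top strand at positions 18–35.
The reverse primer's reverse complement is AACCAGACGTAGTGCATGTGCA, which matches the template at positions 50–71.
The product is the template from position 18 through 71 (54 bp).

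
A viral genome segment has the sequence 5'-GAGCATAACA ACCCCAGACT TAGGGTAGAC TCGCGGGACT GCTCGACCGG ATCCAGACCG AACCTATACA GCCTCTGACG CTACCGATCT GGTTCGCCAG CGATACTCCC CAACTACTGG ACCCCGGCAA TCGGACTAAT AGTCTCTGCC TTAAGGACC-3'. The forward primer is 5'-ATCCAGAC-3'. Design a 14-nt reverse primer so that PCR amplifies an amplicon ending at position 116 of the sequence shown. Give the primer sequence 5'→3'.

5'-TAGTTGGGGAGTAT-3'

The forward primer binds at positions 51–58; the product's 3' end on the top strand is position 116.
The reverse primer anneals to the top strand over positions 103–116, i.e. to ATACTCCCCAACTA.
Its sequence written 5'→3' is the reverse complement: TAGTTGGGGAGTAT.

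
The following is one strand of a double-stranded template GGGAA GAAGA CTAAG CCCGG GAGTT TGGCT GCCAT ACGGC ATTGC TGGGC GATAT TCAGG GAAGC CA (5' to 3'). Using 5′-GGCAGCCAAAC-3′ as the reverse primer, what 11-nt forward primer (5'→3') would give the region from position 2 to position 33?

The reverse primer's reverse complement GTTTGGCTGCC matches the template at positions 23–33; the product starts at position 2.
The forward primer is identical to the top strand over positions 2–12: GGAAGAAGACT.

5'-GGAAGAAGACT-3'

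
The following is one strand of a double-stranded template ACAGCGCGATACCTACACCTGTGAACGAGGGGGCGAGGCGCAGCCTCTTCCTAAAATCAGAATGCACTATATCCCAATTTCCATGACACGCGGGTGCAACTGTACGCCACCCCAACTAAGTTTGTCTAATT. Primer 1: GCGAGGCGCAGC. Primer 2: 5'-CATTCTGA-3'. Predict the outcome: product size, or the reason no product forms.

Yes — a 32 bp product.

Primer 1 (GCGAGGCGCAGC) matches the top strand at positions 33–44; it acts as a forward primer.
Primer 2's reverse complement is TCAGAATG, matching the top strand at positions 57–64; it acts as a reverse primer.
The 3' ends face each other across positions 33–64, giving a 32 bp product.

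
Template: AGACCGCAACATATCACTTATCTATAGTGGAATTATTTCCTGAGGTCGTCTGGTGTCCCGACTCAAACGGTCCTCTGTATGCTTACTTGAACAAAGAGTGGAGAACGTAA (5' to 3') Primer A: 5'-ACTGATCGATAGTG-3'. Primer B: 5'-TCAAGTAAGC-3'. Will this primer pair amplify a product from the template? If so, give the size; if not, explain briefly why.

No product — primer A has no binding site in the template.

Primer A (ACTGATCGATAGTG) does not match the top strand, and its reverse complement CACTATCGATCAGT does not match either.
With no annealing site for primer A, no amplification occurs.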